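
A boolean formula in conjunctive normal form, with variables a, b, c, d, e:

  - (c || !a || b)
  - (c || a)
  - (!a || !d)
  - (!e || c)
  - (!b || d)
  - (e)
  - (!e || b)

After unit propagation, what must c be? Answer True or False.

Unit clause (e) sets e = True.
(c || !e): since e = True, the clause reduces to (c). c = True.

True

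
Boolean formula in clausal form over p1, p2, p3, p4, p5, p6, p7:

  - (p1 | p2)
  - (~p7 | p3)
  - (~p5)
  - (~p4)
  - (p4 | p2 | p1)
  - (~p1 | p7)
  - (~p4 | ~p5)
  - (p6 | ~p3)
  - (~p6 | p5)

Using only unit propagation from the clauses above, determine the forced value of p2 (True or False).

(~p5) is a unit clause: p5 = False.
(~p4) is a unit clause: p4 = False.
From (p5 | ~p6) and p5 = False: p6 = False.
In (~p3 | p6), p6 is now false; ~p3 must hold, so p3 = False.
(p3 | ~p7) with p3 = False leaves only ~p7, so p7 = False.
In (p7 | ~p1), p7 is now false; ~p1 must hold, so p1 = False.
(p1 | p2): since p1 = False, the clause reduces to (p2). p2 = True.

True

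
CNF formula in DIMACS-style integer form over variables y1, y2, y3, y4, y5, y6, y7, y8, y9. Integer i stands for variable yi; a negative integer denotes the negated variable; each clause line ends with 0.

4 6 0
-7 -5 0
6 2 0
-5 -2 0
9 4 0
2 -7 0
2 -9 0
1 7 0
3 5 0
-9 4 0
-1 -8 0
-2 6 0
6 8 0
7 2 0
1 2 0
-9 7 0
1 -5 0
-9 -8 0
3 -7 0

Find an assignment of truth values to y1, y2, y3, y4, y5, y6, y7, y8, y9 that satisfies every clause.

y1=False, y2=True, y3=True, y4=True, y5=False, y6=True, y7=True, y8=False, y9=True

Pure literal: y3 appears only positively; assign y3 = True.
y4 occurs only positively in the remaining clauses — set y4 = True.
Try y1 = False.
  then y7 is forced to True.
  then y5 is forced to False.
  then y2 is forced to True.
  then y6 is forced to True.
Set y8 = False and propagate.
y9 is now unconstrained; take y9 = True.
Every clause has at least one true literal under this assignment.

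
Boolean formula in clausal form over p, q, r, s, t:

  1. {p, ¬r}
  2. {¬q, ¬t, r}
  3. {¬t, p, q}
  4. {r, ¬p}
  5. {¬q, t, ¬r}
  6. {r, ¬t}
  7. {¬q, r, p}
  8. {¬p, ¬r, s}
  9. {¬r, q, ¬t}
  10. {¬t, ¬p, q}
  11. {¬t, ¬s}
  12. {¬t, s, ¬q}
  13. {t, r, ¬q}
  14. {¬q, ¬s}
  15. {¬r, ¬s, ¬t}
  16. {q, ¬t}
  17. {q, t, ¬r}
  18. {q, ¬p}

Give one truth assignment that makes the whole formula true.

p=F  q=F  r=F  s=T  t=F

Check each clause:
  1. {¬r, p} — ¬r is true.
  2. {¬t, ¬q, r} — ¬q is true.
  3. {q, p, ¬t} — ¬t is true.
  4. {¬p, r} — ¬p is true.
  5. {t, ¬r, ¬q} — ¬r is true.
  6. {¬t, r} — ¬t is true.
  7. {p, r, ¬q} — ¬q is true.
  8. {s, ¬r, ¬p} — s is true.
  9. {¬t, ¬r, q} — ¬t is true.
  10. {¬p, q, ¬t} — ¬t is true.
  11. {¬s, ¬t} — ¬t is true.
  12. {¬t, ¬q, s} — ¬t is true.
  13. {¬q, t, r} — ¬q is true.
  14. {¬s, ¬q} — ¬q is true.
  15. {¬t, ¬r, ¬s} — ¬t is true.
  16. {q, ¬t} — ¬t is true.
  17. {q, ¬r, t} — ¬r is true.
  18. {¬p, q} — ¬p is true.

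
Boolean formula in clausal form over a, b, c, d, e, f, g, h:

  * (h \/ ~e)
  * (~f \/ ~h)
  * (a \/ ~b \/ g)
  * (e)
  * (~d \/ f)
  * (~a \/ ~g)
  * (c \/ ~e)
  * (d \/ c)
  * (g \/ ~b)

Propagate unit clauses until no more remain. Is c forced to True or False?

True

Unit clause (e) sets e = True.
From (~e \/ h) and e = True: h = True.
(~h \/ ~f): since h = True, the clause reduces to (~f). f = False.
(f \/ ~d) with f = False leaves only ~d, so d = False.
In (~e \/ c), ~e is now false; c must hold, so c = True.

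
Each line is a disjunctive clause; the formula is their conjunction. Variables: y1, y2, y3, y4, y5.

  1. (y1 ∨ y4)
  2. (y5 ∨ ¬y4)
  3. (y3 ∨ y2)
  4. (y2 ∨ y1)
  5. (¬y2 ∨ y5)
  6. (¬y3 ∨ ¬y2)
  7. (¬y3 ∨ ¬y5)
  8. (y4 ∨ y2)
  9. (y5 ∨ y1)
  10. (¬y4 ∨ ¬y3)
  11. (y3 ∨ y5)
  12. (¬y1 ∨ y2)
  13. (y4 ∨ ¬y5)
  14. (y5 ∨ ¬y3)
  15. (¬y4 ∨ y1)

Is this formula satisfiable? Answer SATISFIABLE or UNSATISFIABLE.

Branch on y1: take y1 = True.
  then y2 is forced to True.
  then y5 is forced to True.
  then y3 is forced to False.
  then y4 is forced to True.
Every clause has at least one true literal under this assignment.
So y1 = True, y2 = True, y3 = False, y4 = True, y5 = True is a satisfying assignment.

SATISFIABLE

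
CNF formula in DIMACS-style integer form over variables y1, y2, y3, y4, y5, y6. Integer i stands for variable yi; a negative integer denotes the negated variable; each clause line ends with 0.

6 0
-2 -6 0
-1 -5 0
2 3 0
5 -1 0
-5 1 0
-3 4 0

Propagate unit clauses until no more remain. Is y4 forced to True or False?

(y6) stands alone — y6 = True.
(~y2 \/ ~y6) with y6 = True leaves only ~y2, so y2 = False.
(y2 \/ y3) with y2 = False leaves only y3, so y3 = True.
From (~y3 \/ y4) and y3 = True: y4 = True.

True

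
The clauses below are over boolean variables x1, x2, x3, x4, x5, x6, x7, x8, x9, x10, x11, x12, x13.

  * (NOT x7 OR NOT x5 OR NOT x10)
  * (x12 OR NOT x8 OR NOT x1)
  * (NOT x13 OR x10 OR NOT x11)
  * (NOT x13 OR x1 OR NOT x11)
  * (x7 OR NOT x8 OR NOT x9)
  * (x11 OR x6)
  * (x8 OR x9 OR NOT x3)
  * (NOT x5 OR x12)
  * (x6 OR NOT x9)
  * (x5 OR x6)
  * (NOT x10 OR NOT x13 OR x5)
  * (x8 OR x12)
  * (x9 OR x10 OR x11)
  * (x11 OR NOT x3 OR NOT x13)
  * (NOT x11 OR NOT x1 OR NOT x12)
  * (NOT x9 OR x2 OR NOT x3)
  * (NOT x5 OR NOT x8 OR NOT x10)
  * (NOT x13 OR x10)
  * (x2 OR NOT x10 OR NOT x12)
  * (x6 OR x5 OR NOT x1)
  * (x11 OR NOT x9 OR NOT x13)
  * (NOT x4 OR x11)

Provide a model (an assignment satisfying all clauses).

x1 = F, x2 = F, x3 = F, x4 = F, x5 = F, x6 = T, x7 = T, x8 = T, x9 = F, x10 = T, x11 = F, x12 = F, x13 = F

x3 occurs only negated in the remaining clauses — set x3 = False.
Pure literal: x4 appears only negated; assign x4 = False.
Try x1 = False.
Set x2 = False and propagate.
For the remaining variables, x5 = False, x6 = True, x7 = True, x8 = True, x9 = False, x10 = True, x11 = False, x12 = False, x13 = False works.
Check each clause:
  1. (NOT x7 OR NOT x10 OR NOT x5) — NOT x5 is true.
  2. (NOT x1 OR NOT x8 OR x12) — NOT x1 is true.
  3. (x10 OR NOT x13 OR NOT x11) — x10 is true.
  4. (NOT x11 OR x1 OR NOT x13) — NOT x13 is true.
  5. (NOT x9 OR x7 OR NOT x8) — NOT x9 is true.
  6. (x6 OR x11) — x6 is true.
  7. (x8 OR NOT x3 OR x9) — x8 is true.
  8. (NOT x5 OR x12) — NOT x5 is true.
  9. (NOT x9 OR x6) — x6 is true.
  10. (x6 OR x5) — x6 is true.
  11. (NOT x10 OR x5 OR NOT x13) — NOT x13 is true.
  12. (x12 OR x8) — x8 is true.
  13. (x10 OR x9 OR x11) — x10 is true.
  14. (x11 OR NOT x13 OR NOT x3) — NOT x13 is true.
  15. (NOT x11 OR NOT x12 OR NOT x1) — NOT x12 is true.
  16. (x2 OR NOT x9 OR NOT x3) — NOT x3 is true.
  17. (NOT x5 OR NOT x10 OR NOT x8) — NOT x5 is true.
  18. (x10 OR NOT x13) — x10 is true.
  19. (NOT x12 OR NOT x10 OR x2) — NOT x12 is true.
  20. (x6 OR NOT x1 OR x5) — NOT x1 is true.
  21. (NOT x9 OR NOT x13 OR x11) — NOT x13 is true.
  22. (x11 OR NOT x4) — NOT x4 is true.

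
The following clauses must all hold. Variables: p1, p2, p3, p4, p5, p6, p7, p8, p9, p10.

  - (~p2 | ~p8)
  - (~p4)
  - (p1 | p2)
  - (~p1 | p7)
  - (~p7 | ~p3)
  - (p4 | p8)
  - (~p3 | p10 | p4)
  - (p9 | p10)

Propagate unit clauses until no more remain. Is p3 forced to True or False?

False

Unit clause (~p4) sets p4 = False.
In (p4 | p8), p4 is now false; p8 must hold, so p8 = True.
From (~p8 | ~p2) and p8 = True: p2 = False.
In (p2 | p1), p2 is now false; p1 must hold, so p1 = True.
(~p1 | p7) with p1 = True leaves only p7, so p7 = True.
From (~p3 | ~p7) and p7 = True: p3 = False.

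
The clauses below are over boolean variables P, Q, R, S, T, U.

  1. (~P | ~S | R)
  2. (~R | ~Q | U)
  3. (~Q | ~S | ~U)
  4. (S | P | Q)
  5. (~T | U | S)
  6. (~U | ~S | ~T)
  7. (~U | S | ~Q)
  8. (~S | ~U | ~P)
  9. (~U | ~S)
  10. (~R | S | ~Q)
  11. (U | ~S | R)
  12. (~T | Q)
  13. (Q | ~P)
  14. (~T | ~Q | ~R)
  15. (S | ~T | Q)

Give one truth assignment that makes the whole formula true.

P = T, Q = T, R = F, S = F, T = F, U = F

T occurs only negated in the remaining clauses — set T = False.
Try P = True.
  then Q is forced to True.
The remaining clauses are satisfied by R = False, S = False, U = False.
Every clause has at least one true literal under this assignment.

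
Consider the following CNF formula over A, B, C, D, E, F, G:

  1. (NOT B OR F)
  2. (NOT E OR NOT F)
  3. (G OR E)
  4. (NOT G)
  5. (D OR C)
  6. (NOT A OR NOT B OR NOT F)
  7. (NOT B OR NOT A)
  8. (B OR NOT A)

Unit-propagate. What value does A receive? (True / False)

(NOT G) is a unit clause: G = False.
(G OR E) with G = False leaves only E, so E = True.
In (NOT F OR NOT E), NOT E is now false; NOT F must hold, so F = False.
(F OR NOT B) with F = False leaves only NOT B, so B = False.
(B OR NOT A): since B = False, the clause reduces to (NOT A). A = False.

False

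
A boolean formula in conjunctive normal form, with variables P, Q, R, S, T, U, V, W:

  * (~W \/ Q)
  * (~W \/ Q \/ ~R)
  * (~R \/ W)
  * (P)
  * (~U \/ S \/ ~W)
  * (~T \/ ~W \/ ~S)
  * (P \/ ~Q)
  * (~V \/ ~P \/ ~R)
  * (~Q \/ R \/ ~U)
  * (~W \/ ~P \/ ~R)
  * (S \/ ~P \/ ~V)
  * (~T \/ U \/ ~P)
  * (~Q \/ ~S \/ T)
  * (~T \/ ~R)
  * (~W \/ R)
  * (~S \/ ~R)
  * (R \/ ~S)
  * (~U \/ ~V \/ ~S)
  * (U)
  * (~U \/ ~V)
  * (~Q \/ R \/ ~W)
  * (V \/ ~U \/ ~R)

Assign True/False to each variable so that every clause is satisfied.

P=T, Q=F, R=F, S=F, T=F, U=T, V=F, W=F

Check each clause:
  1. (Q \/ ~W) — ~W is true.
  2. (Q \/ ~W \/ ~R) — ~W is true.
  3. (~R \/ W) — ~R is true.
  4. (P) — P is true.
  5. (S \/ ~W \/ ~U) — ~W is true.
  6. (~T \/ ~W \/ ~S) — ~W is true.
  7. (P \/ ~Q) — P is true.
  8. (~R \/ ~P \/ ~V) — ~V is true.
  9. (~Q \/ R \/ ~U) — ~Q is true.
  10. (~P \/ ~W \/ ~R) — ~W is true.
  11. (~V \/ S \/ ~P) — ~V is true.
  12. (~P \/ ~T \/ U) — ~T is true.
  13. (~Q \/ ~S \/ T) — ~S is true.
  14. (~R \/ ~T) — ~T is true.
  15. (~W \/ R) — ~W is true.
  16. (~R \/ ~S) — ~S is true.
  17. (R \/ ~S) — ~S is true.
  18. (~S \/ ~U \/ ~V) — ~V is true.
  19. (U) — U is true.
  20. (~V \/ ~U) — ~V is true.
  21. (~W \/ ~Q \/ R) — ~W is true.
  22. (V \/ ~U \/ ~R) — ~R is true.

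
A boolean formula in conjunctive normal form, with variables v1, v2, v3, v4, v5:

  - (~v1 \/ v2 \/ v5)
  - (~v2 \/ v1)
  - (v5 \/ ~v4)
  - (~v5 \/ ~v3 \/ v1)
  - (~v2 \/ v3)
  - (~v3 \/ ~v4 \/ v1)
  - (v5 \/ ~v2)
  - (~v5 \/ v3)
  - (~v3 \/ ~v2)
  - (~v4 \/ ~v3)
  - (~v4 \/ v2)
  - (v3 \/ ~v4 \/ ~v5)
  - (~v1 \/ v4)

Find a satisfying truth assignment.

v1 = 0, v2 = 0, v3 = 0, v4 = 0, v5 = 0

Check each clause:
  1. (v5 \/ v2 \/ ~v1) — ~v1 is true.
  2. (~v2 \/ v1) — ~v2 is true.
  3. (~v4 \/ v5) — ~v4 is true.
  4. (v1 \/ ~v3 \/ ~v5) — ~v5 is true.
  5. (~v2 \/ v3) — ~v2 is true.
  6. (v1 \/ ~v3 \/ ~v4) — ~v4 is true.
  7. (~v2 \/ v5) — ~v2 is true.
  8. (v3 \/ ~v5) — ~v5 is true.
  9. (~v3 \/ ~v2) — ~v3 is true.
  10. (~v4 \/ ~v3) — ~v4 is true.
  11. (~v4 \/ v2) — ~v4 is true.
  12. (~v5 \/ ~v4 \/ v3) — ~v5 is true.
  13. (~v1 \/ v4) — ~v1 is true.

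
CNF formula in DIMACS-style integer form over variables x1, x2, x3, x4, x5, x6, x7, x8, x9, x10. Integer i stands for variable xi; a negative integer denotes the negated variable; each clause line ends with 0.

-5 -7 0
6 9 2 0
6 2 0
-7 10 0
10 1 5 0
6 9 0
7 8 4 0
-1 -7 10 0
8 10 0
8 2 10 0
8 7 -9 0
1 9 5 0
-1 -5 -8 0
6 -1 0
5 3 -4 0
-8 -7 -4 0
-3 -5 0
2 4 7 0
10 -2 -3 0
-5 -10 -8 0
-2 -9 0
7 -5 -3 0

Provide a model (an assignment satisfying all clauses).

x1=1, x2=1, x3=1, x4=0, x5=0, x6=1, x7=1, x8=0, x9=0, x10=1

Check each clause:
  1. (¬x5 ∨ ¬x7) — ¬x5 is true.
  2. (x6 ∨ x9 ∨ x2) — x2 is true.
  3. (x2 ∨ x6) — x2 is true.
  4. (¬x7 ∨ x10) — x10 is true.
  5. (x5 ∨ x10 ∨ x1) — x1 is true.
  6. (x6 ∨ x9) — x6 is true.
  7. (x7 ∨ x4 ∨ x8) — x7 is true.
  8. (¬x1 ∨ ¬x7 ∨ x10) — x10 is true.
  9. (x8 ∨ x10) — x10 is true.
  10. (x2 ∨ x10 ∨ x8) — x10 is true.
  11. (¬x9 ∨ x8 ∨ x7) — x7 is true.
  12. (x9 ∨ x5 ∨ x1) — x1 is true.
  13. (¬x5 ∨ ¬x1 ∨ ¬x8) — ¬x8 is true.
  14. (¬x1 ∨ x6) — x6 is true.
  15. (x3 ∨ ¬x4 ∨ x5) — x3 is true.
  16. (¬x4 ∨ ¬x8 ∨ ¬x7) — ¬x8 is true.
  17. (¬x3 ∨ ¬x5) — ¬x5 is true.
  18. (x2 ∨ x4 ∨ x7) — x2 is true.
  19. (¬x2 ∨ ¬x3 ∨ x10) — x10 is true.
  20. (¬x10 ∨ ¬x8 ∨ ¬x5) — ¬x8 is true.
  21. (¬x9 ∨ ¬x2) — ¬x9 is true.
  22. (x7 ∨ ¬x3 ∨ ¬x5) — ¬x5 is true.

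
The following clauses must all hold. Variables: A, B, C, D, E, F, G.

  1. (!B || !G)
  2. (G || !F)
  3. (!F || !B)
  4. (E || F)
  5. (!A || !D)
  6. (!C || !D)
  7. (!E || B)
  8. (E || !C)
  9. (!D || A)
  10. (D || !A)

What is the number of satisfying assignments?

3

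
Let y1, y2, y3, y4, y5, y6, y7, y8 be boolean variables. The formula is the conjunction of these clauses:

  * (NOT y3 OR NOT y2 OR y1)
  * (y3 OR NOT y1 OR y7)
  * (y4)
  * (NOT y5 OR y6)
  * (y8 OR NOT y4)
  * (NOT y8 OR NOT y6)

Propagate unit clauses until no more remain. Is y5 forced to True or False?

Unit clause (y4) sets y4 = True.
(y8 OR NOT y4) with y4 = True leaves only y8, so y8 = True.
From (NOT y8 OR NOT y6) and y8 = True: y6 = False.
(NOT y5 OR y6): since y6 = False, the clause reduces to (NOT y5). y5 = False.

False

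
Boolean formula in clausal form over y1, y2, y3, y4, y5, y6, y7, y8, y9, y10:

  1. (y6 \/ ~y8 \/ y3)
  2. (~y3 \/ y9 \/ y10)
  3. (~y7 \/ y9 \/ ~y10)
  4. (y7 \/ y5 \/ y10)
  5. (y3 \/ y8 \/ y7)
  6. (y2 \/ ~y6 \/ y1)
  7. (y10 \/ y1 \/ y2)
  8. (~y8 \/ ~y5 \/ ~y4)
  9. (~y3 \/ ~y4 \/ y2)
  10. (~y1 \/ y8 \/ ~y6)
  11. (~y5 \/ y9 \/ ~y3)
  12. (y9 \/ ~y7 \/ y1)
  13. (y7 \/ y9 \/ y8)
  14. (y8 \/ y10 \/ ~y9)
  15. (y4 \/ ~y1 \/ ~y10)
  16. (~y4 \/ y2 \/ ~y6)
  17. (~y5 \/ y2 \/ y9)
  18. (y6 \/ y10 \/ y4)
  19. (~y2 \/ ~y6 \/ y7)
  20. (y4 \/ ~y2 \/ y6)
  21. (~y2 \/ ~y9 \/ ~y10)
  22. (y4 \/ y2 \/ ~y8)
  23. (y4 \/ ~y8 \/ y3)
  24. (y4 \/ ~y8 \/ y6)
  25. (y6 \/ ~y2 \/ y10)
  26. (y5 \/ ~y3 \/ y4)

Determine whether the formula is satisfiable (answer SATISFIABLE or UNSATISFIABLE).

Try y1 = False.
Set y2 = False and propagate.
  then y6 is forced to False.
  then y10 is forced to True.
For the remaining variables, y3 = True, y4 = False, y5 = True, y7 = True, y8 = False, y9 = True works.
Every clause has at least one true literal under this assignment.
So y1=False, y2=False, y3=True, y4=False, y5=True, y6=False, y7=True, y8=False, y9=True, y10=True is a satisfying assignment.

SATISFIABLE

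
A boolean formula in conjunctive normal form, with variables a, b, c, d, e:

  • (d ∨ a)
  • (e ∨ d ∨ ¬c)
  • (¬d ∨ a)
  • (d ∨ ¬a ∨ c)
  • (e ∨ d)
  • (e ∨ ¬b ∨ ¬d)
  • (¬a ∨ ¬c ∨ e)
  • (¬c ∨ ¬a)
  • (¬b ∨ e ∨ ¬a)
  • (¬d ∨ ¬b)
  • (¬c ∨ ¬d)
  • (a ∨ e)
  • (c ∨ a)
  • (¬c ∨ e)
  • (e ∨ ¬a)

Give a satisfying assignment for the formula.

a=True, b=False, c=False, d=True, e=True

Pure literal: b appears only negated; assign b = False.
e occurs only positively in the remaining clauses — set e = True.
Set a = True and propagate.
  then c is forced to False.
  then d is forced to True.
Every clause has at least one true literal under this assignment.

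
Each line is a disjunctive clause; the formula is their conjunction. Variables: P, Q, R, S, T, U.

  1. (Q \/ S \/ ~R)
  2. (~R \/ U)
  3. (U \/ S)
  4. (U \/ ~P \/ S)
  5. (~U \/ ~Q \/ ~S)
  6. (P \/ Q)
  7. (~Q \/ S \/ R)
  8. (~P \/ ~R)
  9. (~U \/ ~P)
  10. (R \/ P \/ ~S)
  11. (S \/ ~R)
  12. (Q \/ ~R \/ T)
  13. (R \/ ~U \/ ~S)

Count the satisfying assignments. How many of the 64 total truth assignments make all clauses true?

The models are:
  P=1 Q=0 R=0 S=1 T=0 U=0
  P=1 Q=0 R=0 S=1 T=1 U=0
  P=1 Q=1 R=0 S=1 T=0 U=0
  P=1 Q=1 R=0 S=1 T=1 U=0
Count: 4.

4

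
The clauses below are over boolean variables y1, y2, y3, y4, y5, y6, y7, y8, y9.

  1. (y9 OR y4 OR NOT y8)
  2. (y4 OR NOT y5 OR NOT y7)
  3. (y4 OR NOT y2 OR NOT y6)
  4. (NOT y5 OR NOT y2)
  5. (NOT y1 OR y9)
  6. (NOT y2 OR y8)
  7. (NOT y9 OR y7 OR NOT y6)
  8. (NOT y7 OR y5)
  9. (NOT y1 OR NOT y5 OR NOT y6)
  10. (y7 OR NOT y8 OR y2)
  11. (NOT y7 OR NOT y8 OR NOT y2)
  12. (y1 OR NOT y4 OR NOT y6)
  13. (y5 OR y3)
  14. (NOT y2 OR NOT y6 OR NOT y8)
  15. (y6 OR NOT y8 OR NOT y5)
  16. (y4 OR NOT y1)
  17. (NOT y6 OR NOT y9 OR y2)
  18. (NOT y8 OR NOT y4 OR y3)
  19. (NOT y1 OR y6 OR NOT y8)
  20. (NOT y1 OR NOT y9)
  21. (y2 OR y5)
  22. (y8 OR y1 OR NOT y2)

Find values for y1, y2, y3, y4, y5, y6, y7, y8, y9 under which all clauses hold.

y1=F, y2=F, y3=F, y4=F, y5=T, y6=F, y7=F, y8=F, y9=T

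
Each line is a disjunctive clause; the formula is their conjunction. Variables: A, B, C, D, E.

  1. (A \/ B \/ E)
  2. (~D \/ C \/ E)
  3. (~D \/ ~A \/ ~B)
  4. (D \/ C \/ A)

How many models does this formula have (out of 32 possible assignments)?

19

Split on A, then D.
  A=1, D=1: remaining (B,C,E) ∈ {(0,0,1); (0,1,0); (0,1,1)} — 3.
  A=1, D=0: B, C, E free → 2^3 = 8.
  A=0, D=1: 5 of the 8 assignments to (B,C,E) work.
  A=0, D=0: remaining (B,C,E) ∈ {(0,1,1); (1,1,0); (1,1,1)} — 3.
Total: 3 + 8 + 5 + 3 = 19.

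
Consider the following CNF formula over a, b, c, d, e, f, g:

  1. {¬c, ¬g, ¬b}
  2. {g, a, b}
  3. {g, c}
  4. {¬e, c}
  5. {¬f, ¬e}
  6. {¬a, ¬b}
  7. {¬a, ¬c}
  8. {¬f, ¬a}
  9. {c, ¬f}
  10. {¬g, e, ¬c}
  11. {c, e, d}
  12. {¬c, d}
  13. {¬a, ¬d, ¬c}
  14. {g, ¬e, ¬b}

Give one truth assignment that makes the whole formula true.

Pure literal: f appears only negated; assign f = False.
Set a = False and propagate.
Try b = True.
Try c = True.
  then g is forced to False.
  then d is forced to True.
  then e is forced to False.

a=F, b=T, c=T, d=T, e=F, f=F, g=F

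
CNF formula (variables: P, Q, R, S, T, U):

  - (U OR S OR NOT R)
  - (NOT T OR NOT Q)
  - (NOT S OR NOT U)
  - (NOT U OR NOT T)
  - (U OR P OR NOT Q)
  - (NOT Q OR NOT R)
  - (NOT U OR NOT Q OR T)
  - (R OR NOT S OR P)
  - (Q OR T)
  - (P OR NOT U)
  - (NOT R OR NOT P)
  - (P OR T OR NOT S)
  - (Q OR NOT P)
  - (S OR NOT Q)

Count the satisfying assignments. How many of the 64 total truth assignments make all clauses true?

Satisfying assignments:
  P=F Q=F R=F S=F T=T U=F
  P=F Q=F R=T S=T T=T U=F
  P=T Q=T R=F S=T T=F U=F
That's 3 in total.

3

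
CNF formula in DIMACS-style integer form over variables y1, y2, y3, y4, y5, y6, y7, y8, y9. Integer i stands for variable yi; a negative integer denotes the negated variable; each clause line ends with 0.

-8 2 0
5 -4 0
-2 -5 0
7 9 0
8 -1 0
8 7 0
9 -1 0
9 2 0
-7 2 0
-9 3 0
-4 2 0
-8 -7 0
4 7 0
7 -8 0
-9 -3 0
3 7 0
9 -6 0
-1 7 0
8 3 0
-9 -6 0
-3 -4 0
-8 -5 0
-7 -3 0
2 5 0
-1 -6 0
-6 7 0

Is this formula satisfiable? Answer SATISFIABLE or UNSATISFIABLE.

UNSATISFIABLE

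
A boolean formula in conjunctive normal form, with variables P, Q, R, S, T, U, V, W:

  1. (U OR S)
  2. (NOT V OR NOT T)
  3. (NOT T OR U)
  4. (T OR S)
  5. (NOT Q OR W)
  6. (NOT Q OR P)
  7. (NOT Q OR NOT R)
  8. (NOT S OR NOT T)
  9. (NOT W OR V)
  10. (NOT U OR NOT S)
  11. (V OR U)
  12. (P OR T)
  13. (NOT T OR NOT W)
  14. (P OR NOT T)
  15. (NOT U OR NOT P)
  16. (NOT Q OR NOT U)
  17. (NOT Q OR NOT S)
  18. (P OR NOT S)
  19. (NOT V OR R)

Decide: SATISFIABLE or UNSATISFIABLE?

Q occurs only negated in the remaining clauses — set Q = False.
Set P = True and propagate.
  then U is forced to False.
  then S is forced to True.
  then T is forced to False.
  then V is forced to True.
  then R is forced to True.
W is now unconstrained; take W = False.
So P=T, Q=F, R=T, S=T, T=F, U=F, V=T, W=F is a satisfying assignment.

SATISFIABLE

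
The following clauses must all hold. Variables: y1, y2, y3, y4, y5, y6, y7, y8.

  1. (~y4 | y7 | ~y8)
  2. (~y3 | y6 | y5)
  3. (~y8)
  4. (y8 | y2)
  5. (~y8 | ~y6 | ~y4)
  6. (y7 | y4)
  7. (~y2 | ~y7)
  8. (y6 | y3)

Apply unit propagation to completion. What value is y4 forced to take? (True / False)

True

(~y8) stands alone — y8 = False.
From (y2 | y8) and y8 = False: y2 = True.
(~y2 | ~y7): since y2 = True, the clause reduces to (~y7). y7 = False.
(y4 | y7): since y7 = False, the clause reduces to (y4). y4 = True.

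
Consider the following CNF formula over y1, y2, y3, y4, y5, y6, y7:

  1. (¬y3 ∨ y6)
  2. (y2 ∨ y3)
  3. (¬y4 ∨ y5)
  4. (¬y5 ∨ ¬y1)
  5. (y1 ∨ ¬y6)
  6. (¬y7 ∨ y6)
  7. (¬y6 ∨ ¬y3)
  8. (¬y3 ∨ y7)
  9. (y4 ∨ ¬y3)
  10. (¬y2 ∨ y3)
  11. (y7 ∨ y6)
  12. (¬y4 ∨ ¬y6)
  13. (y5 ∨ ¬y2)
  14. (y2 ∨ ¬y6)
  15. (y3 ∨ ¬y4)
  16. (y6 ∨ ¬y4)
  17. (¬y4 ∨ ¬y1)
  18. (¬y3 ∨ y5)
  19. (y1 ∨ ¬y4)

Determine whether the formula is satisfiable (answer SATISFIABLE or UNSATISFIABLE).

y3 = True:
  propagation gives y6=True; an empty clause results — contradiction.
y3 = False:
  propagation gives y2=True; an empty clause results — contradiction.
Every branch closes, so no satisfying assignment exists.

UNSATISFIABLE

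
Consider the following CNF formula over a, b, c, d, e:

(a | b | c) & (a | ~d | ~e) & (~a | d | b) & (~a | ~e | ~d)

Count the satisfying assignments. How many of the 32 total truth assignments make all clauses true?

17

Split on a, then d.
  a=T, d=T: remaining (b,c,e) ∈ {(F,F,F); (F,T,F); (T,F,F); (T,T,F)} — 4.
  a=T, d=F: remaining (b,c,e) ∈ {(T,F,F); (T,F,T); (T,T,F); (T,T,T)} — 4.
  a=F, d=T: remaining (b,c,e) ∈ {(F,T,F); (T,F,F); (T,T,F)} — 3.
  a=F, d=F: e free; 3 ways for (b,c) × 2^1 = 6.
Total: 4 + 4 + 3 + 6 = 17.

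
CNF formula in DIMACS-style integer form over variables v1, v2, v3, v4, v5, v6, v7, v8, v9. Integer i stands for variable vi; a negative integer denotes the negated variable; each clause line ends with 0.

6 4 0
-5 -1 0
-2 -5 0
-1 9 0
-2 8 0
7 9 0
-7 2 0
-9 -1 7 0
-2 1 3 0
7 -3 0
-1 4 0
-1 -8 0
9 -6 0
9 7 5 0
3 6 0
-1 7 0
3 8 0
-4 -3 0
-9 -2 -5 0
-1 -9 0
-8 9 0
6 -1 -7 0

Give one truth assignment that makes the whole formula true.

v1 = 0, v2 = 0, v3 = 0, v4 = 1, v5 = 0, v6 = 1, v7 = 0, v8 = 1, v9 = 1

Branch on v1: take v1 = False.
Set v2 = False and propagate.
  then v7 is forced to False.
  then v9 is forced to True.
  then v3 is forced to False.
  then v6 is forced to True.
  then v8 is forced to True.
v4, v5 are now unconstrained; take v4 = True, v5 = False.
Every clause has at least one true literal under this assignment.
Check each clause:
  1. (v4 || v6) — v4 is true.
  2. (!v5 || !v1) — !v5 is true.
  3. (!v5 || !v2) — !v5 is true.
  4. (!v1 || v9) — v9 is true.
  5. (v8 || !v2) — v8 is true.
  6. (v9 || v7) — v9 is true.
  7. (v2 || !v7) — !v7 is true.
  8. (!v9 || v7 || !v1) — !v1 is true.
  9. (v3 || !v2 || v1) — !v2 is true.
  10. (!v3 || v7) — !v3 is true.
  11. (v4 || !v1) — v4 is true.
  12. (!v8 || !v1) — !v1 is true.
  13. (v9 || !v6) — v9 is true.
  14. (v5 || v7 || v9) — v9 is true.
  15. (v3 || v6) — v6 is true.
  16. (v7 || !v1) — !v1 is true.
  17. (v3 || v8) — v8 is true.
  18. (!v3 || !v4) — !v3 is true.
  19. (!v5 || !v2 || !v9) — !v5 is true.
  20. (!v9 || !v1) — !v1 is true.
  21. (v9 || !v8) — v9 is true.
  22. (v6 || !v7 || !v1) — !v7 is true.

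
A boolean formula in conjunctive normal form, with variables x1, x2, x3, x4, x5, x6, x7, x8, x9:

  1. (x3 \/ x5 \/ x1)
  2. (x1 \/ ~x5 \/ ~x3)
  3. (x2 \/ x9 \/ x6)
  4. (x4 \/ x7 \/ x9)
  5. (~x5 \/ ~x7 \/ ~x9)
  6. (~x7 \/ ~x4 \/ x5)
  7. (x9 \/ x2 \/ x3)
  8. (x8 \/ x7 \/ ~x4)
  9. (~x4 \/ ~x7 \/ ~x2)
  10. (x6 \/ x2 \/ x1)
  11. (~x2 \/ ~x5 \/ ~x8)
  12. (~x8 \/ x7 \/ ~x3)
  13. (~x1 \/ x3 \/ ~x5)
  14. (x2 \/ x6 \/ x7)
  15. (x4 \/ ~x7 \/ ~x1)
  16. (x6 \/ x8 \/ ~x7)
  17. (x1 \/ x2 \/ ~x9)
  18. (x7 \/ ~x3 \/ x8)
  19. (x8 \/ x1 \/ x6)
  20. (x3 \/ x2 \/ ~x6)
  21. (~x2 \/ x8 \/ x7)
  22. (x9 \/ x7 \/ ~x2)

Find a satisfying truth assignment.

x1 = F, x2 = T, x3 = F, x4 = F, x5 = T, x6 = T, x7 = T, x8 = F, x9 = F

Check each clause:
  1. (x3 \/ x1 \/ x5) — x5 is true.
  2. (x1 \/ ~x3 \/ ~x5) — ~x3 is true.
  3. (x9 \/ x6 \/ x2) — x2 is true.
  4. (x7 \/ x9 \/ x4) — x7 is true.
  5. (~x5 \/ ~x9 \/ ~x7) — ~x9 is true.
  6. (~x4 \/ x5 \/ ~x7) — ~x4 is true.
  7. (x9 \/ x3 \/ x2) — x2 is true.
  8. (x7 \/ ~x4 \/ x8) — ~x4 is true.
  9. (~x4 \/ ~x7 \/ ~x2) — ~x4 is true.
  10. (x1 \/ x2 \/ x6) — x2 is true.
  11. (~x5 \/ ~x2 \/ ~x8) — ~x8 is true.
  12. (x7 \/ ~x3 \/ ~x8) — ~x8 is true.
  13. (~x5 \/ x3 \/ ~x1) — ~x1 is true.
  14. (x7 \/ x2 \/ x6) — x2 is true.
  15. (~x1 \/ x4 \/ ~x7) — ~x1 is true.
  16. (~x7 \/ x6 \/ x8) — x6 is true.
  17. (~x9 \/ x2 \/ x1) — x2 is true.
  18. (x7 \/ ~x3 \/ x8) — ~x3 is true.
  19. (x1 \/ x6 \/ x8) — x6 is true.
  20. (x3 \/ x2 \/ ~x6) — x2 is true.
  21. (~x2 \/ x8 \/ x7) — x7 is true.
  22. (~x2 \/ x7 \/ x9) — x7 is true.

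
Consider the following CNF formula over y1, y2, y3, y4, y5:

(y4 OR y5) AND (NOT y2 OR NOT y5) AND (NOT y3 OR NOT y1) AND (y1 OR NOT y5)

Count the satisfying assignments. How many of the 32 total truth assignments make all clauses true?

8

Split on y5, then y1.
  y5=T, y1=T: remaining (y2,y3,y4) ∈ {(F,F,F); (F,F,T)} — 2.
  y5=T, y1=F: a clause becomes empty — 0.
  y5=F, y1=T: remaining (y2,y3,y4) ∈ {(F,F,T); (T,F,T)} — 2.
  y5=F, y1=F: remaining (y2,y3,y4) ∈ {(F,F,T); (F,T,T); (T,F,T); (T,T,T)} — 4.
Total: 2 + 0 + 2 + 4 = 8.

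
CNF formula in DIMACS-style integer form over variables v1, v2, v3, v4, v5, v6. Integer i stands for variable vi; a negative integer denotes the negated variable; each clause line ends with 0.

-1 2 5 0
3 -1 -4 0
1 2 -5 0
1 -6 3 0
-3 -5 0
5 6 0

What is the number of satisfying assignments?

13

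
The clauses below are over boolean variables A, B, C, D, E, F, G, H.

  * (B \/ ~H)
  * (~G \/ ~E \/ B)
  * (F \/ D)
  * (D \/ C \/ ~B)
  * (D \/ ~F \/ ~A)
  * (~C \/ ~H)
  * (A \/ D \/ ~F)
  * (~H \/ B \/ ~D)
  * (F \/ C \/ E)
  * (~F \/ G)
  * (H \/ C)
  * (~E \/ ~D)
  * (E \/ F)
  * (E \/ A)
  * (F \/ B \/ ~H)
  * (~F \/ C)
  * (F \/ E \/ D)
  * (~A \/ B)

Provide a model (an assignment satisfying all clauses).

Try A = True.
  then B is forced to True.
For the remaining variables, C = True, D = True, E = False, F = True, G = True, H = False works.

A = T, B = T, C = T, D = T, E = F, F = T, G = T, H = F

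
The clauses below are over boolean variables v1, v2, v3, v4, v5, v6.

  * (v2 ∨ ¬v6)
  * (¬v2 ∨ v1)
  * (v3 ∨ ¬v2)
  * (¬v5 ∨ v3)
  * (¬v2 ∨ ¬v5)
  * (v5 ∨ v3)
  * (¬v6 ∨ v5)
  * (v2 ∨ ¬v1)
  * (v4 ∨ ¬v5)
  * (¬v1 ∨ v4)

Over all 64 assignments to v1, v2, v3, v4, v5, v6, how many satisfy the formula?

4

The models are:
  v1=0 v2=0 v3=1 v4=0 v5=0 v6=0
  v1=0 v2=0 v3=1 v4=1 v5=0 v6=0
  v1=0 v2=0 v3=1 v4=1 v5=1 v6=0
  v1=1 v2=1 v3=1 v4=1 v5=0 v6=0
Count: 4.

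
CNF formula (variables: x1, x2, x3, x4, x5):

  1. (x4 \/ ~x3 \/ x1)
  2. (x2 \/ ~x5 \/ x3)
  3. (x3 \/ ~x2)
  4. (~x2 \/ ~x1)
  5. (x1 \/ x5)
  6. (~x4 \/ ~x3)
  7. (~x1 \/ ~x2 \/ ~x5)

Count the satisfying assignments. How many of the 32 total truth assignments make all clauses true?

4

Satisfying assignments:
  x1=T x2=F x3=F x4=F x5=F
  x1=T x2=F x3=F x4=T x5=F
  x1=T x2=F x3=T x4=F x5=F
  x1=T x2=F x3=T x4=F x5=T
Count: 4.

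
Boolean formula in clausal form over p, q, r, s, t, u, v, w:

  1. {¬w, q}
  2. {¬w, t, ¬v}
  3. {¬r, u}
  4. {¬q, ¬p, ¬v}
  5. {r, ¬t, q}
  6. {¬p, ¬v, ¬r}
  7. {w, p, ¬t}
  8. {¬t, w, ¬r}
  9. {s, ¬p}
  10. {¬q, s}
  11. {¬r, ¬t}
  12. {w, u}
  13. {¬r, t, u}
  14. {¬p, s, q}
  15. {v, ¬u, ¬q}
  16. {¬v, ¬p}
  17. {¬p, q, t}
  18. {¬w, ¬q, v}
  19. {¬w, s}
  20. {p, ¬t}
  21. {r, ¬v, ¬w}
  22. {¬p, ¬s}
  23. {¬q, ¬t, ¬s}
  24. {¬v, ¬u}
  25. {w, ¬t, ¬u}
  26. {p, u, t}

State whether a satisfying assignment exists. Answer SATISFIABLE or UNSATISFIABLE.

SATISFIABLE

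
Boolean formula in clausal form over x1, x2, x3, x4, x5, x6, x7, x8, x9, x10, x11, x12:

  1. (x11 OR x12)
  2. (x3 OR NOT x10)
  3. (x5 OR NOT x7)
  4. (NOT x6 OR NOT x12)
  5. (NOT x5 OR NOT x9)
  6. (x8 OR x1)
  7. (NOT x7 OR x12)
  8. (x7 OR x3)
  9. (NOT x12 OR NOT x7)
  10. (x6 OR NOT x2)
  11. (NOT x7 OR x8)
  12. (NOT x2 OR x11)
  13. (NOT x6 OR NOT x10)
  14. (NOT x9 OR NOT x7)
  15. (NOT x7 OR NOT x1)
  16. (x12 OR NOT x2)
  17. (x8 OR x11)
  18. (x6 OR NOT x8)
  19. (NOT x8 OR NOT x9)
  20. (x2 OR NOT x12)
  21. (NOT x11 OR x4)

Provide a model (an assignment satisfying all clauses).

x1=True, x2=False, x3=True, x4=True, x5=True, x6=False, x7=False, x8=False, x9=False, x10=False, x11=True, x12=False

Pure literal: x3 appears only positively; assign x3 = True.
x4 occurs only positively in the remaining clauses — set x4 = True.
Try x1 = True.
  then x7 is forced to False.
Branch on x2: take x2 = False.
  then x12 is forced to False.
  then x11 is forced to True.
Branch on x5: take x5 = True.
  then x9 is forced to False.
The remaining clauses are satisfied by x6 = False, x8 = False, x10 = False.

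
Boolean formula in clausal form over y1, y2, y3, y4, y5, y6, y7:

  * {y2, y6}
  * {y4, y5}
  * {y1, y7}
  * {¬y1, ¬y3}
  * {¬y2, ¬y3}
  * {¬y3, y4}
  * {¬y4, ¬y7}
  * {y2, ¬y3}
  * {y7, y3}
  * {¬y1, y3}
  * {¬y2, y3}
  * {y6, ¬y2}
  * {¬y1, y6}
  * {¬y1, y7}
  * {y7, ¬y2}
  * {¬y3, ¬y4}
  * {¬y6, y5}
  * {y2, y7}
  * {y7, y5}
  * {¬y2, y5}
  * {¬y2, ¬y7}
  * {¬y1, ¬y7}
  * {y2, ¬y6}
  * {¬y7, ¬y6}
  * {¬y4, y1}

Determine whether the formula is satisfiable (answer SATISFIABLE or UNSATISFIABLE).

UNSATISFIABLE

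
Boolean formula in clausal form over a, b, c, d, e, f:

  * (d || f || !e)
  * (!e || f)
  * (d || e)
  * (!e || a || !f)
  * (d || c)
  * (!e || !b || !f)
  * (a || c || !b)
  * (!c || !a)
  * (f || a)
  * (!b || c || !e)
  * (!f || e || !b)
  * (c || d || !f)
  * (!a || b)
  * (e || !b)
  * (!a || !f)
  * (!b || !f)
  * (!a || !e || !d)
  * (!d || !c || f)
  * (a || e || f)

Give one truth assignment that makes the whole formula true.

a=0  b=0  c=1  d=1  e=0  f=1

Try a = False.
  then f is forced to True.
  then e is forced to False.
  then d is forced to True.
  then b is forced to False.
c is now unconstrained; take c = True.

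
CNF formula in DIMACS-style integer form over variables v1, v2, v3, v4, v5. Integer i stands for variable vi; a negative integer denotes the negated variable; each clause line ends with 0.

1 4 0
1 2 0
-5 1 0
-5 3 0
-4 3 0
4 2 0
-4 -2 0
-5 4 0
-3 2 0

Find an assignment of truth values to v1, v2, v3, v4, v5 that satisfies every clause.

Pure literal: v1 appears only positively; assign v1 = True.
v5 occurs only negated in the remaining clauses — set v5 = False.
Branch on v2: take v2 = True.
  then v4 is forced to False.
v3 is now unconstrained; take v3 = False.

v1=True, v2=True, v3=False, v4=False, v5=False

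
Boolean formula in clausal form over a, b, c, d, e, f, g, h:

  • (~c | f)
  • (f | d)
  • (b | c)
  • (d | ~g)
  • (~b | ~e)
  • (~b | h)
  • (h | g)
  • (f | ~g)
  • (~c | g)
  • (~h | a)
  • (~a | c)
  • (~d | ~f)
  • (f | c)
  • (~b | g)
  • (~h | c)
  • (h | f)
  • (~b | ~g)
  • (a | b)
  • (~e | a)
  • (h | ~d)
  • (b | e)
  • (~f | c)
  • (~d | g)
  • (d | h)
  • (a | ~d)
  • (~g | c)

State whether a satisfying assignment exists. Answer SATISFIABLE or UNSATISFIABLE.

UNSATISFIABLE

c = True:
  propagation gives f=True, g=True, d=True; an empty clause results — contradiction.
c = False:
  propagation gives b=True, e=False, h=True; an empty clause results — contradiction.
Every branch closes, so no satisfying assignment exists.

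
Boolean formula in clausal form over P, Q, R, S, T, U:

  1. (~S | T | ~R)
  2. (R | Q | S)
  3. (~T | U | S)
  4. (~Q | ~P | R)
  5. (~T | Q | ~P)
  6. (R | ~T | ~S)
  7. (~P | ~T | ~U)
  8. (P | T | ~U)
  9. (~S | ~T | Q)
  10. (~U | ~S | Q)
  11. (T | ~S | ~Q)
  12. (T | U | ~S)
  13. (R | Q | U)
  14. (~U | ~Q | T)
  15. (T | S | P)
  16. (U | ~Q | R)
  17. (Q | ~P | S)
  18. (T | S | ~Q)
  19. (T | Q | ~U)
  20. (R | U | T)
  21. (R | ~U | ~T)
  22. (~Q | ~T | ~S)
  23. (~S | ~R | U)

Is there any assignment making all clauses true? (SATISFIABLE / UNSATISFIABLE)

Branch on P: take P = False.
Set Q = False and propagate.
For the remaining variables, R = True, S = False, T = True, U = True works.
Every clause has at least one true literal under this assignment.
So P = False, Q = False, R = True, S = False, T = True, U = True is a satisfying assignment.

SATISFIABLE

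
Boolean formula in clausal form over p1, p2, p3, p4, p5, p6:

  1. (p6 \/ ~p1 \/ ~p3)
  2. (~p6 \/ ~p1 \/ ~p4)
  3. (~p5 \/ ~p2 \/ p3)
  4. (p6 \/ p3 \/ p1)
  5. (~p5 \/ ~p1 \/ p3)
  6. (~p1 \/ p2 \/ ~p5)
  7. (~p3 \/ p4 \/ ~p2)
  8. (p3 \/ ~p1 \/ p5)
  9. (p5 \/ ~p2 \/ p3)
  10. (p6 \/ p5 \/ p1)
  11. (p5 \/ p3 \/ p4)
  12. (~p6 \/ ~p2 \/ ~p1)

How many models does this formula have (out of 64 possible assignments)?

Split on p1, then p3.
  p1=T, p3=T: remaining (p2,p4,p5,p6) ∈ {(F,F,F,T)} — 1.
  p1=T, p3=F: a clause becomes empty — 0.
  p1=F, p3=T: 9 of the 16 assignments to (p2,p4,p5,p6) work.
  p1=F, p3=F: remaining (p2,p4,p5,p6) ∈ {(F,F,T,T); (F,T,F,T); (F,T,T,T)} — 3.
Total: 1 + 0 + 9 + 3 = 13.

13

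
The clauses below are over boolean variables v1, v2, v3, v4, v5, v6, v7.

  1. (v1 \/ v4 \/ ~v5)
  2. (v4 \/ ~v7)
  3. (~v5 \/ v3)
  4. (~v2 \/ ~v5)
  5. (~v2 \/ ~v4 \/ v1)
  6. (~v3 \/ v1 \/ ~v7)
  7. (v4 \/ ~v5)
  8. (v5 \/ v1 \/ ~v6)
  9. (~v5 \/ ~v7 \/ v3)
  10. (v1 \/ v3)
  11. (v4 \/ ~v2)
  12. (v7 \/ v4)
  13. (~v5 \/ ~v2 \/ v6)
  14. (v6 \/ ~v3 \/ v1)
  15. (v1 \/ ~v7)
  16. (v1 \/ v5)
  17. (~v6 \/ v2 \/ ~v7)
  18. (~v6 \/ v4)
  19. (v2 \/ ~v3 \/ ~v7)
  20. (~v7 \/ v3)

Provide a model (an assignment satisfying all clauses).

v1 = True, v2 = False, v3 = True, v4 = True, v5 = True, v6 = True, v7 = False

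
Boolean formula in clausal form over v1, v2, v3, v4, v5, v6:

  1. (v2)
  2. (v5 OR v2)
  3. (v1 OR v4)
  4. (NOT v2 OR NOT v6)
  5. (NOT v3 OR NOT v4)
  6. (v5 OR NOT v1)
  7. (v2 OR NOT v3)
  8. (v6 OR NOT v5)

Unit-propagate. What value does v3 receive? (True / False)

False

(v2) stands alone — v2 = True.
From (NOT v2 OR NOT v6) and v2 = True: v6 = False.
From (v6 OR NOT v5) and v6 = False: v5 = False.
(v5 OR NOT v1): since v5 = False, the clause reduces to (NOT v1). v1 = False.
(v4 OR v1): since v1 = False, the clause reduces to (v4). v4 = True.
(NOT v3 OR NOT v4) with v4 = True leaves only NOT v3, so v3 = False.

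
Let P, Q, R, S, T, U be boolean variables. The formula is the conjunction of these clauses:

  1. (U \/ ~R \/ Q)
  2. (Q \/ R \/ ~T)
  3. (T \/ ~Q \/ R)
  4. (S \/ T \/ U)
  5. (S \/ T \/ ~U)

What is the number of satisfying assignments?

30

Case analysis on T and Q:
  T=T, Q=T: P, R, S, U free → 2^4 = 16.
  T=T, Q=F: remaining (P,R,S,U) ∈ {(F,T,F,T); (F,T,T,T); (T,T,F,T); (T,T,T,T)} — 4.
  T=F, Q=T: remaining (P,R,S,U) ∈ {(F,T,T,F); (F,T,T,T); (T,T,T,F); (T,T,T,T)} — 4.
  T=F, Q=F: P free; 3 ways for (R,S,U) × 2^1 = 6.
Total: 16 + 4 + 4 + 6 = 30.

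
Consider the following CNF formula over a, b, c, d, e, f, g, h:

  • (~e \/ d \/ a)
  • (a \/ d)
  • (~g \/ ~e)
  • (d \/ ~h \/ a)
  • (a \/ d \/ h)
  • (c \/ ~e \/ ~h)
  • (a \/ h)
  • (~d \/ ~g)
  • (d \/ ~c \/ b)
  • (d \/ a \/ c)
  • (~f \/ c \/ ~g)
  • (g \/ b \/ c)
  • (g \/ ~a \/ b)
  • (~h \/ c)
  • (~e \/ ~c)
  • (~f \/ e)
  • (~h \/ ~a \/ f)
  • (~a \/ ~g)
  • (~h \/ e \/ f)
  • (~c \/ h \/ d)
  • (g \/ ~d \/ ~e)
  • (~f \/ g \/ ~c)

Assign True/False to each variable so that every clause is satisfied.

Pure literal: b appears only positively; assign b = True.
Set a = True and propagate.
  then g is forced to False.
Try c = False.
  then h is forced to False.
Set d = False and propagate.
For the remaining variables, e = True, f = True works.

a=1, b=1, c=0, d=0, e=1, f=1, g=0, h=0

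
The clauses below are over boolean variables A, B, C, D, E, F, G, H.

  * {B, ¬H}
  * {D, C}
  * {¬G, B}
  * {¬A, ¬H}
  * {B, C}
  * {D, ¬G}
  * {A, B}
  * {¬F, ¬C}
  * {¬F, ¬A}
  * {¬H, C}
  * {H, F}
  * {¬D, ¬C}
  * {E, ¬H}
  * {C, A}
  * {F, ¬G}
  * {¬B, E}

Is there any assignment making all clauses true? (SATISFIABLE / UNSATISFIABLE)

SATISFIABLE

Pure literal: E appears only positively; assign E = True.
Pure literal: G appears only negated; assign G = False.
Set A = False and propagate.
  then B is forced to True.
  then C is forced to True.
  then F is forced to False.
  then H is forced to True.
  then D is forced to False.
So A=F  B=T  C=T  D=F  E=T  F=F  G=F  H=T is a satisfying assignment.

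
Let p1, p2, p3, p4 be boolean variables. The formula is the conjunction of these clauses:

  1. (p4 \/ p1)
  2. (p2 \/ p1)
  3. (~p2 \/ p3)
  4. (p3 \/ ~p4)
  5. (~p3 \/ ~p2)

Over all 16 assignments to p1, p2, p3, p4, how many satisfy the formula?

3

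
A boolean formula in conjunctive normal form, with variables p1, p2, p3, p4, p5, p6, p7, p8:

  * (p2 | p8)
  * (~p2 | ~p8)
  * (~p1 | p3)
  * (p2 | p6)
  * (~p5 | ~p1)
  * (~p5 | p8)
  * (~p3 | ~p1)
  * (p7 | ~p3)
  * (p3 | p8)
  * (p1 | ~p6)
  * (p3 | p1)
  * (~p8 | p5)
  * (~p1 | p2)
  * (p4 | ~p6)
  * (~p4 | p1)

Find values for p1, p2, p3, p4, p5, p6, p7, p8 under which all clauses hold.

p1=0, p2=1, p3=1, p4=0, p5=0, p6=0, p7=1, p8=0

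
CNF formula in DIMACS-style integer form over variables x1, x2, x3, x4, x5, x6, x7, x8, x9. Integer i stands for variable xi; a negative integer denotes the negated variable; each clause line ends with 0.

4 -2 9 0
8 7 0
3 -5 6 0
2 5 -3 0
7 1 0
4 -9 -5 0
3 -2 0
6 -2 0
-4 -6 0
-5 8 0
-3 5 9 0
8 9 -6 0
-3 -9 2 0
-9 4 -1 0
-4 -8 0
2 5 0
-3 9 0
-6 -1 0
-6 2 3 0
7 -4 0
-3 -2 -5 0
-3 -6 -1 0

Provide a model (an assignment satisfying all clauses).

x7 occurs only positively in the remaining clauses — set x7 = True.
Branch on x1: take x1 = False.
Branch on x2: take x2 = True.
  then x3 is forced to True.
  then x6 is forced to True.
  then x4 is forced to False.
  then x9 is forced to True.
  then x5 is forced to False.
x8 is now unconstrained; take x8 = True.

x1=False, x2=True, x3=True, x4=False, x5=False, x6=True, x7=True, x8=True, x9=True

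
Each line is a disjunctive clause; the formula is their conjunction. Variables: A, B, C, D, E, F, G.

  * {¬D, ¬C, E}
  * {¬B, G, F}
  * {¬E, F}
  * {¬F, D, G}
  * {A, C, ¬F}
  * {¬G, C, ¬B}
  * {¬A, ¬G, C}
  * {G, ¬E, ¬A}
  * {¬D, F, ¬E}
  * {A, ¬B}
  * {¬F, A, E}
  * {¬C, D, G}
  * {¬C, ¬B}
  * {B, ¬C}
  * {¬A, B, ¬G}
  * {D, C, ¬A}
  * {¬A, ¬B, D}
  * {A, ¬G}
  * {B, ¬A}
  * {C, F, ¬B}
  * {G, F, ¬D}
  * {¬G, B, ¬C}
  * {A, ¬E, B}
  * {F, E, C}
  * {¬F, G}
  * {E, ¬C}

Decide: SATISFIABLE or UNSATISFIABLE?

UNSATISFIABLE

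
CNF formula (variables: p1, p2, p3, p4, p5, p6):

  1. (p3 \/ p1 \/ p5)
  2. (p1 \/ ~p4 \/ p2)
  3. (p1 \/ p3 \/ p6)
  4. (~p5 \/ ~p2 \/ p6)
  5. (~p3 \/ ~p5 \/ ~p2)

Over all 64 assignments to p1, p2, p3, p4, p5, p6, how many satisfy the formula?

37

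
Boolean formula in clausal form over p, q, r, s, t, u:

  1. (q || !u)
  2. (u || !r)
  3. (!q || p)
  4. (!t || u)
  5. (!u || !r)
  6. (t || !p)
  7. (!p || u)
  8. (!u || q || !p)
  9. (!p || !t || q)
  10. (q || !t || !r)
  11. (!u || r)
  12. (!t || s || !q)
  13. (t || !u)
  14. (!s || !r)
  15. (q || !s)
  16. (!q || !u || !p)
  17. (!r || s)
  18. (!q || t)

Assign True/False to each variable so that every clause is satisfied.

Branch on p: take p = False.
  then q is forced to False.
  then u is forced to False.
  then r is forced to False.
  then t is forced to False.
  then s is forced to False.
Check each clause:
  1. (!u || q) — !u is true.
  2. (u || !r) — !r is true.
  3. (p || !q) — !q is true.
  4. (u || !t) — !t is true.
  5. (!r || !u) — !u is true.
  6. (t || !p) — !p is true.
  7. (u || !p) — !p is true.
  8. (!p || q || !u) — !u is true.
  9. (!t || !p || q) — !t is true.
  10. (!t || q || !r) — !t is true.
  11. (!u || r) — !u is true.
  12. (!q || !t || s) — !t is true.
  13. (t || !u) — !u is true.
  14. (!s || !r) — !s is true.
  15. (!s || q) — !s is true.
  16. (!p || !q || !u) — !u is true.
  17. (s || !r) — !r is true.
  18. (!q || t) — !q is true.

p=False  q=False  r=False  s=False  t=False  u=False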